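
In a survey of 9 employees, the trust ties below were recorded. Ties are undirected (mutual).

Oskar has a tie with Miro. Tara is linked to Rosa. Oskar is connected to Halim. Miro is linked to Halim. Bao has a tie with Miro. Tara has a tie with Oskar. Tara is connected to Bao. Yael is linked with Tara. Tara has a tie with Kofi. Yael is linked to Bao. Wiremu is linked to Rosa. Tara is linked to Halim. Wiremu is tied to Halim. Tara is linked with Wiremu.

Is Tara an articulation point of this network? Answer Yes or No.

Removing Tara leaves {Bao, Halim, Miro, Oskar, Rosa, Wiremu, and Yael} with no path to {Kofi}, so the network splits into 2 components. Tara is a cut vertex.

Yes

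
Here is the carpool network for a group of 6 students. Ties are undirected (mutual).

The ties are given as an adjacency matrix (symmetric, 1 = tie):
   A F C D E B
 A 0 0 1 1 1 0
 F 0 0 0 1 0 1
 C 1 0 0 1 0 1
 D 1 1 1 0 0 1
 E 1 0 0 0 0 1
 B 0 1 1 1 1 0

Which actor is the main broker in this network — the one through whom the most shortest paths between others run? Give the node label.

Unnormalized betweenness of each node: A:1, B:5/2, C:1/3, D:11/6, E:1/3, F:0.
B has the largest value, 5/2, making it the main broker — the node through which the most shortest paths run.

B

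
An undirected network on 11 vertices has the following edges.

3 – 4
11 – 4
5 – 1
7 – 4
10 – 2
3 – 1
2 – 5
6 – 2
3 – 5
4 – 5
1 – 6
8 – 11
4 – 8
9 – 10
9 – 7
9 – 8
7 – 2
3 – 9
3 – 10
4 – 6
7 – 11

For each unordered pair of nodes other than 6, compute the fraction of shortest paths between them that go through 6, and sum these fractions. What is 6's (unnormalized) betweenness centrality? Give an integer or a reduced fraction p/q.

Pairs whose geodesics pass through 6 — 11–1: 1/3; 8–2: 1/6; 8–1: 1/4; 7–1: 2/6; 2–1: 1/2; 2–4: 1/3; 1–4: 1/3.
All other pairs contribute 0.
Summing the contributions gives betweenness(6) = 9/4.

9/4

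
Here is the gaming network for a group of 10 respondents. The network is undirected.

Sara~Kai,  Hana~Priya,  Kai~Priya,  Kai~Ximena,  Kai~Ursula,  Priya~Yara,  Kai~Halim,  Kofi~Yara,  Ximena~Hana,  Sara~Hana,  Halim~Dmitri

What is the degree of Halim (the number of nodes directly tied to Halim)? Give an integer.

Halim is directly tied to Dmitri and Kai. That is 2 neighbors, so the degree of Halim is 2.

2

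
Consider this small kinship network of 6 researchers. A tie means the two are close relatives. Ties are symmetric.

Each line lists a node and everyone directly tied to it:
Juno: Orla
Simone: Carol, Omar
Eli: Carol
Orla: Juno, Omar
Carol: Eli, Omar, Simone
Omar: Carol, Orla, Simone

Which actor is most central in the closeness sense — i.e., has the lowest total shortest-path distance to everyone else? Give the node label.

Farness (sum of distances to all others) for each node — Carol:8, Eli:12, Juno:13, Omar:7, Orla:9, Simone:9.
The smallest farness is 7, for Omar, so Omar has the highest closeness.

Omar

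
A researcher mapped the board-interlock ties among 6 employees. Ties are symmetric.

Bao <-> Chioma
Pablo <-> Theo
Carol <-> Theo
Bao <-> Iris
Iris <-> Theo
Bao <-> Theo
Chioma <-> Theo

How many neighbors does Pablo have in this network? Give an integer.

1

Pablo is directly tied to Theo. That is 1 neighbor, so the degree of Pablo is 1.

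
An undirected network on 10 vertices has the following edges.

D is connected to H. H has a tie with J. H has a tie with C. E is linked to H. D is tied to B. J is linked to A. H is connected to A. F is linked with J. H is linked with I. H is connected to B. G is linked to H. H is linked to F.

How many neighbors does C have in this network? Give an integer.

1

C is directly tied to H. That is 1 neighbor, so the degree of C is 1.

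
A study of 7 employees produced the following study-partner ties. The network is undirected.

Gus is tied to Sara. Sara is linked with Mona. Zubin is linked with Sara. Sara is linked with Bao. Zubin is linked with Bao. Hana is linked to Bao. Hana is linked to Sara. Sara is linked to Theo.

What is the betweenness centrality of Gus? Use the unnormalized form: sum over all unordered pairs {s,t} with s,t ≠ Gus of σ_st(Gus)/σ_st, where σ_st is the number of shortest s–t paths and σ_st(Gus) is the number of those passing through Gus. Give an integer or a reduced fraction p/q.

No shortest path between any pair of other nodes passes through Gus.
Summing the contributions gives betweenness(Gus) = 0.

0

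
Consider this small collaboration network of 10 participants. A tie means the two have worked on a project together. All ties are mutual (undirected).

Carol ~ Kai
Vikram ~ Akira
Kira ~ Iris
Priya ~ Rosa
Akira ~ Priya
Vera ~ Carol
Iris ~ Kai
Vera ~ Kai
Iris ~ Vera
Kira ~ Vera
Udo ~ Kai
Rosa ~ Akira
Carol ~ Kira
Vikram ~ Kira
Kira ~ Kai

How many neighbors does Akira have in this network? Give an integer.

3

Akira is directly tied to Priya, Rosa, and Vikram. That is 3 neighbors, so the degree of Akira is 3.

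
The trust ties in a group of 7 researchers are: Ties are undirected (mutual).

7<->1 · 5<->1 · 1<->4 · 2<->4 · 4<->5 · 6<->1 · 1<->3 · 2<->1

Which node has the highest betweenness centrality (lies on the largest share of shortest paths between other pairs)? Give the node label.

1

Unnormalized betweenness of each node: 1:25/2, 2:0, 3:0, 4:1/2, 5:0, 6:0, 7:0.
1 has the largest value, 25/2, making it the main broker — the node through which the most shortest paths run.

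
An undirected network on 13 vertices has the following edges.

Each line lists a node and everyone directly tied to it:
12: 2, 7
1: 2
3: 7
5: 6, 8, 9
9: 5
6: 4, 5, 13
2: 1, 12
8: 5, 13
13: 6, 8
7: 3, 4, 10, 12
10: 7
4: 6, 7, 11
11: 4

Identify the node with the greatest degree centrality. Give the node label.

7

Degrees — 1:1, 2:2, 3:1, 4:3, 5:3, 6:3, 7:4, 8:2, 9:1, 10:1, 11:1, 12:2, 13:2.
The maximum is 4, attained only by 7.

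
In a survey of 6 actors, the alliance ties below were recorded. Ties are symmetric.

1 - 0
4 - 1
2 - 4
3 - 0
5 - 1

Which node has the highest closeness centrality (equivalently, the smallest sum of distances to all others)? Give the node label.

Farness (sum of distances to all others) for each node — 0:9, 1:7, 2:13, 3:13, 4:9, 5:11.
The smallest farness is 7, for 1, so 1 has the highest closeness.

1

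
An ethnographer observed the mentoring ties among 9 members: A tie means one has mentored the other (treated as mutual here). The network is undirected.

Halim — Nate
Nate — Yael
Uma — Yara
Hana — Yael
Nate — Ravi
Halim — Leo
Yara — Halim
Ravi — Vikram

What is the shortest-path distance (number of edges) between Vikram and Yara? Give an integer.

4

One shortest route is Vikram – Ravi – Nate – Halim – Yara, which uses 4 edges, and at distance 3 from Vikram we only reach {Halim, Yael}, which does not include Yara. So d(Vikram,Yara) = 4.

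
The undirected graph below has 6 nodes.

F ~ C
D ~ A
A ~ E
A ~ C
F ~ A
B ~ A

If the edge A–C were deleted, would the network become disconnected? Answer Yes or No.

Even without that edge, A still reaches C via A – F – C, so the network stays connected. Not a bridge.

No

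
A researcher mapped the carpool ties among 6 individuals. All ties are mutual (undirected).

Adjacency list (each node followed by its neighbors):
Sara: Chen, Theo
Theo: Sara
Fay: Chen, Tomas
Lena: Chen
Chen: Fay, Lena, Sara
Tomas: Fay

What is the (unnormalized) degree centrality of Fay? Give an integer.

Fay is directly tied to Chen and Tomas. That is 2 neighbors, so the degree of Fay is 2.

2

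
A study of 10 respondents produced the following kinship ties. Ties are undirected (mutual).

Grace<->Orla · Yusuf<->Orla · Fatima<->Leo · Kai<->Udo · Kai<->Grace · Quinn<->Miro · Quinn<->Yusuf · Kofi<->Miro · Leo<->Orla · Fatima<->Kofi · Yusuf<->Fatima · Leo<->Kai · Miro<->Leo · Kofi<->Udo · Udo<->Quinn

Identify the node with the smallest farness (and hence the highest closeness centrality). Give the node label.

Leo

Farness (sum of distances to all others) for each node — Fatima:16, Grace:20, Kai:16, Kofi:17, Leo:14, Miro:16, Orla:17, Quinn:16, Udo:16, Yusuf:16.
The smallest farness is 14, for Leo, so Leo has the highest closeness.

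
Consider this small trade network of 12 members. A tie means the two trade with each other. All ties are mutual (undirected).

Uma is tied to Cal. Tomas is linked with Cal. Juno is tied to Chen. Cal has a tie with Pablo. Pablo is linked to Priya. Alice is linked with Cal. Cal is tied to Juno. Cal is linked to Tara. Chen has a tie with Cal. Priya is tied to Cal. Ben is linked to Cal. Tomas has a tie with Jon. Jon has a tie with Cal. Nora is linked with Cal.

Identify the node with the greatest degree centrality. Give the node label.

Cal

Degrees — Alice:1, Ben:1, Cal:11, Chen:2, Jon:2, Juno:2, Nora:1, Pablo:2, Priya:2, Tara:1, Tomas:2, Uma:1.
The maximum is 11, attained only by Cal.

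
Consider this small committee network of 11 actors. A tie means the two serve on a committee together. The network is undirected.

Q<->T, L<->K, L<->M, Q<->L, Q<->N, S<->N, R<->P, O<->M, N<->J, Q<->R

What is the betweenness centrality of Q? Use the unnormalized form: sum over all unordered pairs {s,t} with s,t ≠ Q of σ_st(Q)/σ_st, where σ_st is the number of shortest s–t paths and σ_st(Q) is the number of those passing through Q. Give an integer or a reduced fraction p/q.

Pairs whose geodesics pass through Q — J–L: 1; J–T: 1; J–M: 1; J–P: 1; J–O: 1; J–K: 1; J–R: 1; L–T: 1; L–P: 1; L–N: 1; L–S: 1; L–R: 1; T–M: 1; T–P: 1 … (+21 more pairs).
All other pairs contribute 0.
Summing the contributions gives betweenness(Q) = 35.

35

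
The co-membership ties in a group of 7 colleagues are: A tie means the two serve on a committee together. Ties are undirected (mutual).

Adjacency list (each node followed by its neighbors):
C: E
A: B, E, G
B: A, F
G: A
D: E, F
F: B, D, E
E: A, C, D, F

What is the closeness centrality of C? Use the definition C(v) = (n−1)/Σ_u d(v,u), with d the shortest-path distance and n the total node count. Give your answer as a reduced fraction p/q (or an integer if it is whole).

Distances from C: A:2, B:3, D:2, E:1, F:2, G:3. Sum = 13.
n = 7, so closeness = 6/13.

6/13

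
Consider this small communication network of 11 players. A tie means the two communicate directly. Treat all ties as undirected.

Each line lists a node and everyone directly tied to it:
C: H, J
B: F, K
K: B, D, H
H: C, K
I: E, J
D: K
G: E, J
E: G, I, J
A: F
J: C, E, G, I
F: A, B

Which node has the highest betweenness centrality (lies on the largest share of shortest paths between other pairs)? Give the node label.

Unnormalized betweenness of each node: A:0, B:16, C:24, D:0, E:1/2, F:9, G:0, H:25, I:0, J:43/2, K:27.
K has the largest value, 27, making it the main broker — the node through which the most shortest paths run.

K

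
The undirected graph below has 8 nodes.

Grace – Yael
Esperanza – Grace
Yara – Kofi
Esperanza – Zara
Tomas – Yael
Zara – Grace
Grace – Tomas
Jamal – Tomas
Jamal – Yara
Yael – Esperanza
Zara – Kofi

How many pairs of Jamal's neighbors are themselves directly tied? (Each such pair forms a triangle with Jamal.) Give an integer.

0

Jamal's neighbors are Tomas and Yara, but none of them are tied to each other, so no triangle contains Jamal.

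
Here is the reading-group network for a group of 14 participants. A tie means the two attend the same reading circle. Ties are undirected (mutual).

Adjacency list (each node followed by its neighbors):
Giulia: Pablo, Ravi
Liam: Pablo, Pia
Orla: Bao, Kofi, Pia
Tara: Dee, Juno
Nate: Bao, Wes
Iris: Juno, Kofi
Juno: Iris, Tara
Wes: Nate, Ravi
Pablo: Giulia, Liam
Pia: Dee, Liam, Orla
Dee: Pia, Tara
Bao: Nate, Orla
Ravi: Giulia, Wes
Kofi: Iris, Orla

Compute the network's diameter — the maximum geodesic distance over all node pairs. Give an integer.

Eccentricity of each node (its greatest distance to any other): Bao:4, Dee:5, Giulia:6, Iris:6, Juno:7, Kofi:5, Liam:4, Nate:5, Orla:4, Pablo:5, Pia:4, Ravi:7, Tara:6, Wes:6.
The maximum eccentricity is 7, realized for instance by the pair Juno–Ravi via Juno – Tara – Dee – Pia – Liam – Pablo – Giulia – Ravi. So the diameter is 7.

7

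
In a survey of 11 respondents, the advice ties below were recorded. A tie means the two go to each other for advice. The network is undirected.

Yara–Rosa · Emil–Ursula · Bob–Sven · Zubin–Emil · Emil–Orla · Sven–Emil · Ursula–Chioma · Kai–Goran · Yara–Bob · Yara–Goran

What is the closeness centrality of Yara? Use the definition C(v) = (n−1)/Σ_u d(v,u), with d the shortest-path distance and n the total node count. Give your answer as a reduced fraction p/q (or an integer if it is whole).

Distances from Yara: Bob:1, Chioma:5, Emil:3, Goran:1, Kai:2, Orla:4, Rosa:1, Sven:2, Ursula:4, Zubin:4. Sum = 27.
n = 11, so closeness = 10/27.

10/27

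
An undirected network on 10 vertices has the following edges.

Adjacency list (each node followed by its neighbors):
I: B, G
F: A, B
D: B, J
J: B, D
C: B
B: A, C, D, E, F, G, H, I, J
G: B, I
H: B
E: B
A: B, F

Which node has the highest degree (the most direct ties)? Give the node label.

Degrees — A:2, B:9, C:1, D:2, E:1, F:2, G:2, H:1, I:2, J:2.
The maximum is 9, attained only by B.

B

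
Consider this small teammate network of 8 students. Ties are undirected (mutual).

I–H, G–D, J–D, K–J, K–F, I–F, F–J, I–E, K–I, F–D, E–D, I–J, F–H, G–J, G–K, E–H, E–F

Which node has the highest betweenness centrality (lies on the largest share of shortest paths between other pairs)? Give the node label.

Unnormalized betweenness of each node: D:2, E:1, F:7/2, G:1/3, H:0, I:13/6, J:11/6, K:7/6.
F has the largest value, 7/2, making it the main broker — the node through which the most shortest paths run.

F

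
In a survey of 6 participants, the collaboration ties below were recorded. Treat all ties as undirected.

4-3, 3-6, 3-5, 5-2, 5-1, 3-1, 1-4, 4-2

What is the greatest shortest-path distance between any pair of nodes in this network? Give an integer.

Eccentricity of each node (its greatest distance to any other): 1:2, 2:3, 3:2, 4:2, 5:2, 6:3.
The maximum eccentricity is 3, realized for instance by the pair 6–2 via 6 – 3 – 4 – 2. So the diameter is 3.

3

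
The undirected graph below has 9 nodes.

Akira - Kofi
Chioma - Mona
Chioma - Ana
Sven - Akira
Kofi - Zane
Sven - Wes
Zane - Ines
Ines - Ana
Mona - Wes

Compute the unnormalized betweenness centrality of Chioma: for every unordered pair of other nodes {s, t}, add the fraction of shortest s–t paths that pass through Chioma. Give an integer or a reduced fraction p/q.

6

Pairs whose geodesics pass through Chioma — Sven–Ana: 1; Wes–Ana: 1; Wes–Ines: 1; Mona–Ana: 1; Mona–Ines: 1; Mona–Zane: 1.
All other pairs contribute 0.
Summing the contributions gives betweenness(Chioma) = 6.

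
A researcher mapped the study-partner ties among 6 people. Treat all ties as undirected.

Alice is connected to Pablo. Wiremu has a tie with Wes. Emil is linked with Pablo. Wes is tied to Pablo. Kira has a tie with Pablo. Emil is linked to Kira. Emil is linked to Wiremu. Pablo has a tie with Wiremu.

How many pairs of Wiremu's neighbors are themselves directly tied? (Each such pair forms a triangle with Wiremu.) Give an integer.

2

Wiremu's neighbors: Emil, Pablo, and Wes.
Neighbor pairs that are themselves tied: Wiremu–Emil–Pablo; Wiremu–Pablo–Wes. Each forms one triangle with Wiremu, for 2 in total.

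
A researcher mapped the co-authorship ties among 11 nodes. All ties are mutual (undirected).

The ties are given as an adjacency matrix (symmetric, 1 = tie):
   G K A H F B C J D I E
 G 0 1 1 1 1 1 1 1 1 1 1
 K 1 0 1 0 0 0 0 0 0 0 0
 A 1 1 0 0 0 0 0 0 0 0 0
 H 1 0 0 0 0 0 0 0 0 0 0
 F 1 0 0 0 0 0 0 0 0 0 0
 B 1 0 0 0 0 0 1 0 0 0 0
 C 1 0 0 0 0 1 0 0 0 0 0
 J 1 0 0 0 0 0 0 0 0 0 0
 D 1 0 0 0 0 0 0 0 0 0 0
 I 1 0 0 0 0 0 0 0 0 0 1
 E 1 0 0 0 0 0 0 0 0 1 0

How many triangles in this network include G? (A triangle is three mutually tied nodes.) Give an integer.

3

G's neighbors: A, B, C, D, E, F, H, I, J, and K.
Neighbor pairs that are themselves tied: G–A–K; G–B–C; G–E–I. Each forms one triangle with G, for 3 in total.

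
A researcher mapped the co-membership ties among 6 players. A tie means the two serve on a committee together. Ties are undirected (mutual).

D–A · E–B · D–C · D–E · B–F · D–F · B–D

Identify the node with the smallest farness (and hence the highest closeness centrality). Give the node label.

Farness (sum of distances to all others) for each node — A:9, B:7, C:9, D:5, E:8, F:8.
The smallest farness is 5, for D, so D has the highest closeness.

D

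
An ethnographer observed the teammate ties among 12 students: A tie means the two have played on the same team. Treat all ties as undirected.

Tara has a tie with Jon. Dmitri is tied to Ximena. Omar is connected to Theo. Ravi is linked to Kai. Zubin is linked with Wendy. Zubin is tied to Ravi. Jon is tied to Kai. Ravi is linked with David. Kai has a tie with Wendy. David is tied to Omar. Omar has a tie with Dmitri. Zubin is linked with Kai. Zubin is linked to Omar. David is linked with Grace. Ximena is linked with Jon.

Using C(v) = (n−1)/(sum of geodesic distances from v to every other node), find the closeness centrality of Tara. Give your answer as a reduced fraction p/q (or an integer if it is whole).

11/35

Distances from Tara: David:4, Dmitri:3, Grace:5, Jon:1, Kai:2, Omar:4, Ravi:3, Theo:5, Wendy:3, Ximena:2, Zubin:3. Sum = 35.
n = 12, so closeness = 11/35.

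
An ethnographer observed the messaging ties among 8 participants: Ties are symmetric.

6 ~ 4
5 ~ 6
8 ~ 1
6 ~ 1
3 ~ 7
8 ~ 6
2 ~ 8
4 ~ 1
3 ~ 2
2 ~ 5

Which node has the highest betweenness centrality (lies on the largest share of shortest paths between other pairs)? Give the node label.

2

Unnormalized betweenness of each node: 1:3/2, 2:21/2, 3:6, 4:0, 5:5/2, 6:5, 7:0, 8:13/2.
2 has the largest value, 21/2, making it the main broker — the node through which the most shortest paths run.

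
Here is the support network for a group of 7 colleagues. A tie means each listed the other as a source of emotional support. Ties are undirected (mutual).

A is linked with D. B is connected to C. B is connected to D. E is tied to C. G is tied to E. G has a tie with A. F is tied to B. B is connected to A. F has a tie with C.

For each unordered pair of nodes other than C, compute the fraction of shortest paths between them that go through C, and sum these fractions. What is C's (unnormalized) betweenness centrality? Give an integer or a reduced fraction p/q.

Pairs whose geodesics pass through C — E–D: 1/2; E–B: 1; E–F: 1; G–F: 1/2.
All other pairs contribute 0.
Summing the contributions gives betweenness(C) = 3.

3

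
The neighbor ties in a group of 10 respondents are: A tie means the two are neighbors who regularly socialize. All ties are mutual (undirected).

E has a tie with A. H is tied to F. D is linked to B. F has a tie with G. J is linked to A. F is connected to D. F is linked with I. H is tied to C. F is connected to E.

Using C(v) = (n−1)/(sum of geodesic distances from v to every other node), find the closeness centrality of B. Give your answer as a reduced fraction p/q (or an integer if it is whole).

Distances from B: A:4, C:4, D:1, E:3, F:2, G:3, H:3, I:3, J:5. Sum = 28.
n = 10, so closeness = 9/28.

9/28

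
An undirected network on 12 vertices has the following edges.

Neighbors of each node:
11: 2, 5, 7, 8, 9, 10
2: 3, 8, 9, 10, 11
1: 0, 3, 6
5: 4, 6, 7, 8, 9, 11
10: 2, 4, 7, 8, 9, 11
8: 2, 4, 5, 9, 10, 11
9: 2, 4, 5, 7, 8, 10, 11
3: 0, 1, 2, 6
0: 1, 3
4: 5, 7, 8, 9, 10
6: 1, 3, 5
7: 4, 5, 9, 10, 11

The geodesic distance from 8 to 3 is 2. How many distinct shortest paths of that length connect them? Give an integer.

1

The shortest distance is 2, and the only length-2 path is 8–2–3. So there is exactly 1 shortest path.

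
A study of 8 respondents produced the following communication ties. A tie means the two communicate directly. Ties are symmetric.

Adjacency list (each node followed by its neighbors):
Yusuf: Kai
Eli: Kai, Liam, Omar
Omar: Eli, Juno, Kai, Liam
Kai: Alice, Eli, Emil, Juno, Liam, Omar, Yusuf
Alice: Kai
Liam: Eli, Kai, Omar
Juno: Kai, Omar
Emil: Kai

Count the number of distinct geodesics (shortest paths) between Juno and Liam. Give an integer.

2

The shortest distance is 2. The length-2 paths are: Juno–Kai–Liam; Juno–Omar–Liam.
That gives 2 distinct shortest paths.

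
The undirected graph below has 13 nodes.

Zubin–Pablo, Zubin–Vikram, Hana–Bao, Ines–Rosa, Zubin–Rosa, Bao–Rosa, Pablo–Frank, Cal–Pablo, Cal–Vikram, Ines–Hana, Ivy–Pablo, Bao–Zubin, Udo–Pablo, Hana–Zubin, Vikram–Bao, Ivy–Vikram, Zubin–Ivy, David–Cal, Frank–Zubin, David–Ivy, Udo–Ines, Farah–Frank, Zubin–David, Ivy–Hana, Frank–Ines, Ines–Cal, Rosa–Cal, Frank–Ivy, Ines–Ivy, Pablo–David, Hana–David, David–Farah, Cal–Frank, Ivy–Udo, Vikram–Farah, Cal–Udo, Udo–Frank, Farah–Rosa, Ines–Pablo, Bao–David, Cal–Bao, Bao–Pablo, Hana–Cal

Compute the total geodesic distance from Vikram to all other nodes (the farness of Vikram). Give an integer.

Distances from Vikram: Bao:1, Cal:1, David:2, Farah:1, Frank:2, Hana:2, Ines:2, Ivy:1, Pablo:2, Rosa:2, Udo:2, Zubin:1.
Sum = 1 + 1 + 2 + 1 + 2 + 2 + 2 + 1 + 2 + 2 + 2 + 1 = 19.

19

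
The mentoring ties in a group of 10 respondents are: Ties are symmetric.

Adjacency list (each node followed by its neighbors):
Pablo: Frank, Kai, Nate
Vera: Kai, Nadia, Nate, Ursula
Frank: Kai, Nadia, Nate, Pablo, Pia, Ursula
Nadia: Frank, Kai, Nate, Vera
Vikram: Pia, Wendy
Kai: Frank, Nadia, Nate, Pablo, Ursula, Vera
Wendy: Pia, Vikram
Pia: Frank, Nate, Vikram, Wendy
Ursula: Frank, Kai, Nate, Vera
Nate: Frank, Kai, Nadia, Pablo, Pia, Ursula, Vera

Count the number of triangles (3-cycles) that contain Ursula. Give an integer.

5

Ursula's neighbors: Frank, Kai, Nate, and Vera.
Neighbor pairs that are themselves tied: Ursula–Frank–Kai; Ursula–Frank–Nate; Ursula–Kai–Nate; Ursula–Kai–Vera; Ursula–Nate–Vera. Each forms one triangle with Ursula, for 5 in total.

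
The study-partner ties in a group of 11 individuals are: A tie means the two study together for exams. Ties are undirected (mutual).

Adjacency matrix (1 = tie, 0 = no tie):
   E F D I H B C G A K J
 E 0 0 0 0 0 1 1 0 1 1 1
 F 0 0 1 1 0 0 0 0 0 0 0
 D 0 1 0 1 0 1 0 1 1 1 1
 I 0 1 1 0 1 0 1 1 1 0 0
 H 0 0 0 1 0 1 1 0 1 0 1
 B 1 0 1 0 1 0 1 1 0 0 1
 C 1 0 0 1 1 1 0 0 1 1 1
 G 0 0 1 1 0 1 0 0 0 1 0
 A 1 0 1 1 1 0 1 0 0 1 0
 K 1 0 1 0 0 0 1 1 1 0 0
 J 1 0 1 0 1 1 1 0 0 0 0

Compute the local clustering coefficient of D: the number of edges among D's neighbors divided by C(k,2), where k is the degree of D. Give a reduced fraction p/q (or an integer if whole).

1/3

D's neighbors: A, B, F, G, I, J, and K (k = 7).
Possible neighbor pairs: C(7,2) = 21. Edges among them: A–I, A–K, B–G, B–J, F–I, G–I, G–K → e = 7.
Clustering(D) = 7/21 = 1/3.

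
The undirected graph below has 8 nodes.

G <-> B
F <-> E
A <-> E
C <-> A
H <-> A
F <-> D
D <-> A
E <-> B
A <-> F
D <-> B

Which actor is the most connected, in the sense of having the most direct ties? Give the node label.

A

Degrees — A:5, B:3, C:1, D:3, E:3, F:3, G:1, H:1.
The maximum is 5, attained only by A.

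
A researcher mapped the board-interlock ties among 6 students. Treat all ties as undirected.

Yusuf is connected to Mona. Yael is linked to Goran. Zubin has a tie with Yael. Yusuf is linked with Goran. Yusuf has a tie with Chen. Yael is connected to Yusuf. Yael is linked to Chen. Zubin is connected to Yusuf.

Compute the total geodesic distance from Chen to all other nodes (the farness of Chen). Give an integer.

Distances from Chen: Goran:2, Mona:2, Yael:1, Yusuf:1, Zubin:2.
Sum = 2 + 2 + 1 + 1 + 2 = 8.

8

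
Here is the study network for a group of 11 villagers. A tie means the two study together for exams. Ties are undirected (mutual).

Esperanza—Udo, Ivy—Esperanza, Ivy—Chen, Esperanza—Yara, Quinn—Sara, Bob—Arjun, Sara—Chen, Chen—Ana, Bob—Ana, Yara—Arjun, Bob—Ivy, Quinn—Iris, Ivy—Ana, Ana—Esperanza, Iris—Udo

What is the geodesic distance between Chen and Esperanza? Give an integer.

One shortest route is Chen – Ivy – Esperanza, which uses 2 edges, and Chen and Esperanza are not directly tied, so nothing shorter exists. So d(Chen,Esperanza) = 2.

2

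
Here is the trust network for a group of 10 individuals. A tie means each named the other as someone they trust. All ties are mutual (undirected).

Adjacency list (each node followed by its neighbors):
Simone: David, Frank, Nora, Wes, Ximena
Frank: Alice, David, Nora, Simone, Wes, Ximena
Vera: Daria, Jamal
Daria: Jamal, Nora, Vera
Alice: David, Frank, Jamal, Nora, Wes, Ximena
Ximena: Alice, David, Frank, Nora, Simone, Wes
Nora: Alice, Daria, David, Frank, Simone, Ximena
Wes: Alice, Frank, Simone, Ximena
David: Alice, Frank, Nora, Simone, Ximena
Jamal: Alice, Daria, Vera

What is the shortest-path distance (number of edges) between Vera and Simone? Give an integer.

3

One shortest route is Vera – Daria – Nora – Simone, which uses 3 edges, and at distance 2 from Vera we only reach {Alice, Nora}, which does not include Simone. So d(Vera,Simone) = 3.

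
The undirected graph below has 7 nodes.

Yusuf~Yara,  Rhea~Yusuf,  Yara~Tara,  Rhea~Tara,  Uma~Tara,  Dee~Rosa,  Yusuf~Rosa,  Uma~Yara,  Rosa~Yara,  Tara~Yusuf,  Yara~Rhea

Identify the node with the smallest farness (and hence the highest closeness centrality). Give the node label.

Farness (sum of distances to all others) for each node — Dee:14, Rhea:10, Rosa:9, Tara:9, Uma:11, Yara:7, Yusuf:8.
The smallest farness is 7, for Yara, so Yara has the highest closeness.

Yara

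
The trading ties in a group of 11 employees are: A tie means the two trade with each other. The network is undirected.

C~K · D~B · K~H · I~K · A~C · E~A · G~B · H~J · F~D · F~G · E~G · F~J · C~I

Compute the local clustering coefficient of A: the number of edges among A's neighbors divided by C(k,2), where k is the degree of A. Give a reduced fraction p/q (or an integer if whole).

A's neighbors: C and E (k = 2).
Possible neighbor pairs: C(2,2) = 1. Edges among them: none → e = 0.
Clustering(A) = 0/1.

0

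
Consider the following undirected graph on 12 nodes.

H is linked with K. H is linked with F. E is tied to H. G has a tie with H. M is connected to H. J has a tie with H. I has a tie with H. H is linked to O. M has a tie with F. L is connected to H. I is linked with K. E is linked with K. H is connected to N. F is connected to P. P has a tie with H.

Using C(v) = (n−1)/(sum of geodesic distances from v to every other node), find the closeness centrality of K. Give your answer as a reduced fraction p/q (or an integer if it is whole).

11/19

Distances from K: E:1, F:2, G:2, H:1, I:1, J:2, L:2, M:2, N:2, O:2, P:2. Sum = 19.
n = 12, so closeness = 11/19.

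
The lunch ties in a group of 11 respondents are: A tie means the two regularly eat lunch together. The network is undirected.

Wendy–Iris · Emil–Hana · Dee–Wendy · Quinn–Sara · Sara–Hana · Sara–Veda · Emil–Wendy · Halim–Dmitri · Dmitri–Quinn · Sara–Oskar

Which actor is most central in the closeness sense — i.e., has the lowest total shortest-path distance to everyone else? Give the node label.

Farness (sum of distances to all others) for each node — Dee:40, Dmitri:34, Emil:26, Halim:43, Hana:23, Iris:40, Oskar:31, Quinn:27, Sara:22, Veda:31, Wendy:31.
The smallest farness is 22, for Sara, so Sara has the highest closeness.

Sara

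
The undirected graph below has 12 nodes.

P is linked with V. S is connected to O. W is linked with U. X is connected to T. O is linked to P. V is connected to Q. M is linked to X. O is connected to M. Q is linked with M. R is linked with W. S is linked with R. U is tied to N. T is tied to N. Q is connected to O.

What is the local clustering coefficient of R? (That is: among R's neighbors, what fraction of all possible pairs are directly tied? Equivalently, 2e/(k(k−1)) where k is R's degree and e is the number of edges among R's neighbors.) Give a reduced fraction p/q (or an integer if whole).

0

R's neighbors: S and W (k = 2).
Possible neighbor pairs: C(2,2) = 1. Edges among them: none → e = 0.
Clustering(R) = 0/1.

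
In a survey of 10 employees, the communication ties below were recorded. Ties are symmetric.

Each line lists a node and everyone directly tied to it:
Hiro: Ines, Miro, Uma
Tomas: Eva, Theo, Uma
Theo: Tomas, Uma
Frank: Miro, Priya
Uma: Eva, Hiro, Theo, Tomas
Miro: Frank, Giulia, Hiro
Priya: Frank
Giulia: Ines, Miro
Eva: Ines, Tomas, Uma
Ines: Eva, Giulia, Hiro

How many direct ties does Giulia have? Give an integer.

Giulia is directly tied to Ines and Miro. That is 2 neighbors, so the degree of Giulia is 2.

2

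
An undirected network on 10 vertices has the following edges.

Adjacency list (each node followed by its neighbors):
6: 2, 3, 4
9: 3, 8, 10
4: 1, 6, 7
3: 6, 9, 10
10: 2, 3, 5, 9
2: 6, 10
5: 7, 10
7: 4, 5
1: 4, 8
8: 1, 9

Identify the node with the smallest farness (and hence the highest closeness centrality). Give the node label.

10

Farness (sum of distances to all others) for each node — 1:20, 2:19, 3:17, 4:17, 5:19, 6:17, 7:20, 8:20, 9:17, 10:16.
The smallest farness is 16, for 10, so 10 has the highest closeness.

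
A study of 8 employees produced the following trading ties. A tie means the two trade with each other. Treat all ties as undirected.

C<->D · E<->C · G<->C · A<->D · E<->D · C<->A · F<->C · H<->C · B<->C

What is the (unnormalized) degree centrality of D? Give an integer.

D is directly tied to A, C, and E. That is 3 neighbors, so the degree of D is 3.

3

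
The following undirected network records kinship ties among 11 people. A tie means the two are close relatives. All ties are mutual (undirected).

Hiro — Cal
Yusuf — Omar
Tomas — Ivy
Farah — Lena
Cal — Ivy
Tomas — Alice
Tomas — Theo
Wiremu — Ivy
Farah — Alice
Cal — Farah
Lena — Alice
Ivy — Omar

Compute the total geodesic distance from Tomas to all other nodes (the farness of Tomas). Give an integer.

19

Distances from Tomas: Alice:1, Cal:2, Farah:2, Hiro:3, Ivy:1, Lena:2, Omar:2, Theo:1, Wiremu:2, Yusuf:3.
Sum = 1 + 2 + 2 + 3 + 1 + 2 + 2 + 1 + 2 + 3 = 19.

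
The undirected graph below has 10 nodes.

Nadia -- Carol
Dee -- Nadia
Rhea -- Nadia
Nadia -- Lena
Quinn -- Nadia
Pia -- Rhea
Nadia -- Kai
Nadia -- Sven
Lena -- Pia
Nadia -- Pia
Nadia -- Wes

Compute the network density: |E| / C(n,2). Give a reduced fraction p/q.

11/45

There are 11 edges and 10 nodes, so the maximum possible is C(10,2) = 45.
Density = 11/45.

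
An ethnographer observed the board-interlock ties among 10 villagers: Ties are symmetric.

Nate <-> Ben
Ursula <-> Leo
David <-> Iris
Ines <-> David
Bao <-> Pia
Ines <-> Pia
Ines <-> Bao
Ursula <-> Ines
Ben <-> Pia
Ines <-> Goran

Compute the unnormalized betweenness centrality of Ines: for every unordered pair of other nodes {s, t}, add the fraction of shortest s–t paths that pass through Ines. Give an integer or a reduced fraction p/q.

28

Pairs whose geodesics pass through Ines — Goran–David: 1; Goran–Nate: 1; Goran–Bao: 1; Goran–Pia: 1; Goran–Iris: 1; Goran–Ben: 1; Goran–Leo: 1; Goran–Ursula: 1; David–Nate: 1; David–Bao: 1; David–Pia: 1; David–Ben: 1; David–Leo: 1; David–Ursula: 1 … (+14 more pairs).
All other pairs contribute 0.
Summing the contributions gives betweenness(Ines) = 28.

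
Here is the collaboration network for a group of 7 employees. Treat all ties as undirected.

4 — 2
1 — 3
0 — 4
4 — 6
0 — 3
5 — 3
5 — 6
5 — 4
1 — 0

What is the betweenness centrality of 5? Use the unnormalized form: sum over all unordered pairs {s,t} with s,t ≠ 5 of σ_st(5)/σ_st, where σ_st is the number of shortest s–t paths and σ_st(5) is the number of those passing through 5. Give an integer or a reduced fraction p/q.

5/2

Pairs whose geodesics pass through 5 — 4–3: 1/2; 6–1: 1/2; 6–3: 1; 2–3: 1/2.
All other pairs contribute 0.
Summing the contributions gives betweenness(5) = 5/2.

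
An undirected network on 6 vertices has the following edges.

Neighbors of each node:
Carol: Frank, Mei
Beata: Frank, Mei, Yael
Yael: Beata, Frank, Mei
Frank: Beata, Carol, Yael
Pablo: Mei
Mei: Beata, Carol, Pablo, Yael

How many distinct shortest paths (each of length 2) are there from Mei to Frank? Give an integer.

The shortest distance is 2. The length-2 paths are: Mei–Yael–Frank; Mei–Carol–Frank; Mei–Beata–Frank.
That gives 3 distinct shortest paths.

3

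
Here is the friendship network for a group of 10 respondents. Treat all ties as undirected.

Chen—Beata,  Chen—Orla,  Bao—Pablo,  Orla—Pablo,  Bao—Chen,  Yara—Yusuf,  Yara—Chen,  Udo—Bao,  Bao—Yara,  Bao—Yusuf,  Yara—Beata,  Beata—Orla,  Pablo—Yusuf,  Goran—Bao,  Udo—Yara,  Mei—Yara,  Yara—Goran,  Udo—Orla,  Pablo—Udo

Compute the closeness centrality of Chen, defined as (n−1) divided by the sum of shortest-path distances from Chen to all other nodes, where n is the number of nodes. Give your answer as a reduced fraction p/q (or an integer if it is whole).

9/14

Distances from Chen: Bao:1, Beata:1, Goran:2, Mei:2, Orla:1, Pablo:2, Udo:2, Yara:1, Yusuf:2. Sum = 14.
n = 10, so closeness = 9/14.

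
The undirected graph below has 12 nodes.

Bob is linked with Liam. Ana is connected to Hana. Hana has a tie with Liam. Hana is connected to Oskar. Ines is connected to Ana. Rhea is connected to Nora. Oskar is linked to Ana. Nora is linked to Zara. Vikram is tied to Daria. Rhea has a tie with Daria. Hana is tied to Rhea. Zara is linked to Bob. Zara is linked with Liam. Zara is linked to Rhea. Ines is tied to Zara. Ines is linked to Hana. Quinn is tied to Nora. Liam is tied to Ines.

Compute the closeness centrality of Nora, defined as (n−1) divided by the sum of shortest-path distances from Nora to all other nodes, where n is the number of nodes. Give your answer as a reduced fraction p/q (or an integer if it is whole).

Distances from Nora: Ana:3, Bob:2, Daria:2, Hana:2, Ines:2, Liam:2, Oskar:3, Quinn:1, Rhea:1, Vikram:3, Zara:1. Sum = 22.
n = 12, so closeness = 11/22 = 1/2.

1/2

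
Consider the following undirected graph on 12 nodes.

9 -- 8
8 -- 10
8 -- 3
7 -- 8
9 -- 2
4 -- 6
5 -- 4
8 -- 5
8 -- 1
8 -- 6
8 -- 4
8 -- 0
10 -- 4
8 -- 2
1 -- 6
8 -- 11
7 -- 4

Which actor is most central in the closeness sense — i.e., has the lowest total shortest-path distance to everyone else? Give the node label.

8

Farness (sum of distances to all others) for each node — 0:21, 1:20, 2:20, 3:21, 4:17, 5:20, 6:19, 7:20, 8:11, 9:20, 10:20, 11:21.
The smallest farness is 11, for 8, so 8 has the highest closeness.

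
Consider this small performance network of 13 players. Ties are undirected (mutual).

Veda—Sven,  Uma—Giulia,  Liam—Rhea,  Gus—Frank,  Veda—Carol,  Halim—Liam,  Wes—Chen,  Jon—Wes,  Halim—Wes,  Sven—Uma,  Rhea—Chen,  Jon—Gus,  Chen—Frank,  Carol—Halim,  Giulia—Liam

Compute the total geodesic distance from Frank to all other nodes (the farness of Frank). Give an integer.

Distances from Frank: Carol:4, Chen:1, Giulia:4, Gus:1, Halim:3, Jon:2, Liam:3, Rhea:2, Sven:6, Uma:5, Veda:5, Wes:2.
Sum = 4 + 1 + 4 + 1 + 3 + 2 + 3 + 2 + 6 + 5 + 5 + 2 = 38.

38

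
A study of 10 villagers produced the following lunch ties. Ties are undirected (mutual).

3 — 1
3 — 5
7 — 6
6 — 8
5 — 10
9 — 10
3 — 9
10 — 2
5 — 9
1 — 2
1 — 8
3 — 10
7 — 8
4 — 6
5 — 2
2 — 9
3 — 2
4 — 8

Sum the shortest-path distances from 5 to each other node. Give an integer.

Distances from 5: 1:2, 2:1, 3:1, 4:4, 6:4, 7:4, 8:3, 9:1, 10:1.
Sum = 2 + 1 + 1 + 4 + 4 + 4 + 3 + 1 + 1 = 21.

21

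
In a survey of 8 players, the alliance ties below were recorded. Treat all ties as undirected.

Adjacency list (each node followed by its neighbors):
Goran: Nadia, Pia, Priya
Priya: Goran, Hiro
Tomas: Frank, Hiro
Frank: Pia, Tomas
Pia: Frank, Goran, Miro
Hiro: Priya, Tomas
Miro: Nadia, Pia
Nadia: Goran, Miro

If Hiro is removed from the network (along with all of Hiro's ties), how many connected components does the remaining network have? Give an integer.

Hiro's neighbors (Priya and Tomas) remain reachable from one another through other ties, so the rest of the network stays in one piece.

1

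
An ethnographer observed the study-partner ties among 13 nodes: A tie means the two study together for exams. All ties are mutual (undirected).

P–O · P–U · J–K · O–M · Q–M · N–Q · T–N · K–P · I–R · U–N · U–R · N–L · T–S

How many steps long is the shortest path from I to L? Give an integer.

One shortest route is I – R – U – N – L, which uses 4 edges, and at distance 3 from I we only reach {N, P}, which does not include L. So d(I,L) = 4.

4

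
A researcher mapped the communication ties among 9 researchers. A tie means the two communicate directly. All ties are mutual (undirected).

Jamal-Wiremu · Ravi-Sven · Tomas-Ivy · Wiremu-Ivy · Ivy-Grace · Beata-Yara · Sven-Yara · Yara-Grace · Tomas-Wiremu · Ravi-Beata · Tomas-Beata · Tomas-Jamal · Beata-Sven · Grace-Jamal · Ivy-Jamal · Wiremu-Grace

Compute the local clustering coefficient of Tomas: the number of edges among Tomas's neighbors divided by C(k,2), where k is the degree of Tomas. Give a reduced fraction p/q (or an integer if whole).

1/2

Tomas's neighbors: Beata, Ivy, Jamal, and Wiremu (k = 4).
Possible neighbor pairs: C(4,2) = 6. Edges among them: Ivy–Jamal, Ivy–Wiremu, Jamal–Wiremu → e = 3.
Clustering(Tomas) = 3/6 = 1/2.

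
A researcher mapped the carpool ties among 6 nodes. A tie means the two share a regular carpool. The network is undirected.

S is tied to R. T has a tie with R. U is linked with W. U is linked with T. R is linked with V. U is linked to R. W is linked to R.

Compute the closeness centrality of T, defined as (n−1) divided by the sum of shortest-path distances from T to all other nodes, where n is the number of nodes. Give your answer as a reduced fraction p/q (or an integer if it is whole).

Distances from T: R:1, S:2, U:1, V:2, W:2. Sum = 8.
n = 6, so closeness = 5/8.

5/8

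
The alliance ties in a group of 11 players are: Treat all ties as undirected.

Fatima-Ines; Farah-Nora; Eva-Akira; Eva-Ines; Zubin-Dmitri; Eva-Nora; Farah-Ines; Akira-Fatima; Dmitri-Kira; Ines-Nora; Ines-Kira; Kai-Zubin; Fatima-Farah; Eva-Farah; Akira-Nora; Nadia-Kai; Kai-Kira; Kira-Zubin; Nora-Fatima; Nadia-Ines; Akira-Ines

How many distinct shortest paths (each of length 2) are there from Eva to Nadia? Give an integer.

The shortest distance is 2, and the only length-2 path is Eva–Ines–Nadia. So there is exactly 1 shortest path.

1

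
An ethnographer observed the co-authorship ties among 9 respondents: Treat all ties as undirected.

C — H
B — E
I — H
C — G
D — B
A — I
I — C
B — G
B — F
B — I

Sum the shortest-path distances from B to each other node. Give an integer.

11

Distances from B: A:2, C:2, D:1, E:1, F:1, G:1, H:2, I:1.
Sum = 2 + 2 + 1 + 1 + 1 + 1 + 2 + 1 = 11.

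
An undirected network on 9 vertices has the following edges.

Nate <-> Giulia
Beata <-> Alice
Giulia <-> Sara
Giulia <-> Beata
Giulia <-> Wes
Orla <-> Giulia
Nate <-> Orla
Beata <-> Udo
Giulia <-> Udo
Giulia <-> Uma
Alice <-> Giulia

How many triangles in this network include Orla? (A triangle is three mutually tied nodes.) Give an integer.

Orla's neighbors: Giulia and Nate.
Neighbor pairs that are themselves tied: Orla–Giulia–Nate. Each forms one triangle with Orla, for 1 in total.

1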